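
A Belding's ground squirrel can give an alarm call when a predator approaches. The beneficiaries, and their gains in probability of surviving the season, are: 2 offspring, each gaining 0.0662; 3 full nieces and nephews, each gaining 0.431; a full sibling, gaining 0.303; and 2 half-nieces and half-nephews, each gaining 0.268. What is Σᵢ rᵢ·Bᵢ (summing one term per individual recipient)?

r to an offspring = 1/2 (one parent–offspring link: r = (1/2)^1 = 1/2).
r to a full niece or nephew = 0.25 (full aunt/uncle↔niece/nephew: two paths of length 3 through the shared grandparent pair: r = 2·(1/2)^3 = 1/4).
r to a full sibling = 0.5 (full sibs share both parents — two paths of length 2: r = 2·(1/2)^2 = 1/2).
r to a half-niece or half-nephew = 1/8 (half-aunt/uncle↔niece/nephew: one path of length 3: r = (1/2)^3 = 1/8).
Summing one r·B term per recipient: 2·0.5·0.0662 + 3·0.25·0.431 + 1·0.5·0.303 + 2·0.125·0.268 = 0.60795.

0.60795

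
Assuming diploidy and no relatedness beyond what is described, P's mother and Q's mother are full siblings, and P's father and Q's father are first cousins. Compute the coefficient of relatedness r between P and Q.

Relatedness sums over independent paths through distinct common ancestors.
P and Q are related in two ways: first cousins through their mothers (r = 1/8) and second cousins through their fathers (r = 1/32).
r = 1/8 + 1/32 = 5/32 = 0.15625.

0.15625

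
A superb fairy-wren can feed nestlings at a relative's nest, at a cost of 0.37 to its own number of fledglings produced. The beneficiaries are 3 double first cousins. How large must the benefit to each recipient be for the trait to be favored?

r to a double first cousin = 1/4 (double first cousins share both grandparent pairs — four paths of length 4: r = 4·(1/2)^4 = 1/4).
Hamilton's rule with n recipients of equal r: n·r·B > C, so B > C/(n·r) = 0.37/(3·0.25) = 0.4933.

0.4933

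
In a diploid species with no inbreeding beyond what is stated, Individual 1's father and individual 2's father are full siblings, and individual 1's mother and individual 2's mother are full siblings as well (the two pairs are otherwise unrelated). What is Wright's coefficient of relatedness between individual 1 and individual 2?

0.25

With two independent routes of shared ancestry, r is the sum of the two contributions.
Individual 1 and individual 2 are related in two ways: first cousins through their fathers (r = 1/8) and first cousins through their mothers (r = 1/8) — i.e. double first cousins.
r = 1/8 + 1/8 = 0.25.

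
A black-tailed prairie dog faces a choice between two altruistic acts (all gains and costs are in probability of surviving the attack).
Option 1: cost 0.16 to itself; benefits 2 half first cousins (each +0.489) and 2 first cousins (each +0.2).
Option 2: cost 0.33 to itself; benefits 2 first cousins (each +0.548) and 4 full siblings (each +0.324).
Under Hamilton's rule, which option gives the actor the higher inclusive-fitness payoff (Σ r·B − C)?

Option 1: r to a half first cousin = 0.0625.
Option 1: r to a first cousin = 0.125.
Option 1: Σ r·B − C = (2·0.0625·0.489 + 2·0.125·0.2) − 0.16 = -0.048875.
Option 2: r to a first cousin = 0.125.
Option 2: r to a full sibling = 0.5.
Option 2: Σ r·B − C = (2·0.125·0.548 + 4·0.5·0.324) − 0.33 = 0.455.
Option 2 has the higher net inclusive-fitness payoff.

Option 2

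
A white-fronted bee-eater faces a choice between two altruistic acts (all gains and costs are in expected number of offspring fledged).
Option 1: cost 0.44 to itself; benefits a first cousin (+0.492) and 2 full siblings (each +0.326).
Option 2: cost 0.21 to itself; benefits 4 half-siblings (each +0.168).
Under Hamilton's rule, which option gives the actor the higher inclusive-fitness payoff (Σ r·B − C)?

Option 1: r to a first cousin = 0.125.
Option 1: r to a full sibling = 0.5.
Option 1: Σ r·B − C = (1·0.125·0.492 + 2·0.5·0.326) − 0.44 = -0.0525.
Option 2: r to a half-sibling = 0.25.
Option 2: Σ r·B − C = (4·0.25·0.168) − 0.21 = -0.042.
Option 2 has the higher net inclusive-fitness payoff.

Option 2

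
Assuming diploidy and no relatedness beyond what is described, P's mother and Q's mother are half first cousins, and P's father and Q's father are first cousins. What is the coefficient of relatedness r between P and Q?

With two independent routes of shared ancestry, r is the sum of the two contributions.
P and Q are related in two ways: half second cousins through their mothers (r = 1/64) and second cousins through their fathers (r = 1/32).
r = 1/64 + 1/32 = 3/64 = 0.046875.

0.046875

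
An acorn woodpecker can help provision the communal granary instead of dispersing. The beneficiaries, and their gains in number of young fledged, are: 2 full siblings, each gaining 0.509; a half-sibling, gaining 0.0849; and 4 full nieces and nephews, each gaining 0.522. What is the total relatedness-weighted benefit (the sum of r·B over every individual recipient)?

r to a full sibling = 0.5 (full sibs share both parents — two paths of length 2: r = 2·(1/2)^2 = 1/2).
r to a half-sibling = 0.25 (half-sibs share one parent — one path of length 2: r = (1/2)^2 = 1/4).
r to a full niece or nephew = 0.25 (full aunt/uncle↔niece/nephew: two paths of length 3 through the shared grandparent pair: r = 2·(1/2)^3 = 1/4).
Summing one r·B term per recipient: 2·0.5·0.509 + 1·0.25·0.0849 + 4·0.25·0.522 = 1.052225.

1.052225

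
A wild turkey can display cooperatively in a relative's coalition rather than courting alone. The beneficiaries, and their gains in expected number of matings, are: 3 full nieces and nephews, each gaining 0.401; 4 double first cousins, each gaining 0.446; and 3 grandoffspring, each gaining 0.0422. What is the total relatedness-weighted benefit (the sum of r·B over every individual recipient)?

r to a full niece or nephew = 1/4 (full aunt/uncle↔niece/nephew: two paths of length 3 through the shared grandparent pair: r = 2·(1/2)^3 = 1/4).
r to a double first cousin = 0.25 (double first cousins share both grandparent pairs — four paths of length 4: r = 4·(1/2)^4 = 1/4).
r to a grandoffspring = 1/4 (two parent–offspring links: r = (1/2)^2 = 1/4).
Summing one r·B term per recipient: 3·0.25·0.401 + 4·0.25·0.446 + 3·0.25·0.0422 = 0.7784.

0.7784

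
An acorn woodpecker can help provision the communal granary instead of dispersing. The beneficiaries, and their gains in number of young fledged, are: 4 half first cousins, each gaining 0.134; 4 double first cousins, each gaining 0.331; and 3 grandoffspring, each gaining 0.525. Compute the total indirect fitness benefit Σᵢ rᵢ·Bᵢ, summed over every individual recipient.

r to a half first cousin = 1/16 (half first cousins share one grandparent — one path of length 4: r = (1/2)^4 = 1/16).
r to a double first cousin = 1/4 (double first cousins share both grandparent pairs — four paths of length 4: r = 4·(1/2)^4 = 1/4).
r to a grandoffspring = 1/4 (two parent–offspring links: r = (1/2)^2 = 1/4).
Summing one r·B term per recipient: 4·0.0625·0.134 + 4·0.25·0.331 + 3·0.25·0.525 = 0.75825.

0.75825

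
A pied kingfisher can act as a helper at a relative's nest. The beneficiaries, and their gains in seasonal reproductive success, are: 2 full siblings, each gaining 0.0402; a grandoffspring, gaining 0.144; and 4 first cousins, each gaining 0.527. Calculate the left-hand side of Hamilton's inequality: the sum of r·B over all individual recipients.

0.3397

r to a full sibling = 0.5 (full sibs share both parents — two paths of length 2: r = 2·(1/2)^2 = 1/2).
r to a grandoffspring = 1/4 (two parent–offspring links: r = (1/2)^2 = 1/4).
r to a first cousin = 0.125 (first cousins share one grandparent pair — two paths of length 4: r = 2·(1/2)^4 = 1/8).
Summing one r·B term per recipient: 2·0.5·0.0402 + 1·0.25·0.144 + 4·0.125·0.527 = 0.3397.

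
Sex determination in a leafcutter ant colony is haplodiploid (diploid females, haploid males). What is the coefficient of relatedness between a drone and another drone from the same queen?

0.5

Haploid brothers each carry a random half of the queen's diploid genome, so on average they share half: r = 1/2.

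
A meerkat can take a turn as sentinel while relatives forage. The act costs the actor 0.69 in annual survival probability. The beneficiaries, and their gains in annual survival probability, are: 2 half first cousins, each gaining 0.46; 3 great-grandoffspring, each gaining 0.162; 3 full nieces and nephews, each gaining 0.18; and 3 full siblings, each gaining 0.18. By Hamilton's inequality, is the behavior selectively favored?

Hamilton's rule: the trait is favored when the sum of r·B over every recipient exceeds the actor's cost C.
r to a half first cousin = 1/16 (half first cousins share one grandparent — one path of length 4: r = (1/2)^4 = 1/16).
r to a great-grandoffspring = 0.125 (three parent–offspring links: r = (1/2)^3 = 1/8).
r to a full niece or nephew = 0.25 (full aunt/uncle↔niece/nephew: two paths of length 3 through the shared grandparent pair: r = 2·(1/2)^3 = 1/4).
r to a full sibling = 1/2 (full sibs share both parents — two paths of length 2: r = 2·(1/2)^2 = 1/2).
Summing one r·B term per recipient: 2·0.0625·0.46 + 3·0.125·0.162 + 3·0.25·0.18 + 3·0.5·0.18 = 0.52325.
0.52325 < 0.69: the indirect benefit is less than the cost.

No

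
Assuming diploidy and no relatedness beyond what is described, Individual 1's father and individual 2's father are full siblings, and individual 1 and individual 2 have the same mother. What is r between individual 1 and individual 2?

With two independent routes of shared ancestry, r is the sum of the two contributions.
Individual 1 and individual 2 are related in two ways: first cousins through their fathers (r = 1/8) and half-sibs through their shared mother (r = 1/4).
r = 1/8 + 1/4 = 0.375.

0.375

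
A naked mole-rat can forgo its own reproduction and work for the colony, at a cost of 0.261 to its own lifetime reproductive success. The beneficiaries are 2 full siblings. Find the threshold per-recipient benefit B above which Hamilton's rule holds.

0.261

r to a full sibling = 0.5 (full sibs share both parents — two paths of length 2: r = 2·(1/2)^2 = 1/2).
Hamilton's rule with n recipients of equal r: n·r·B > C, so B > C/(n·r) = 0.261/(2·0.5) = 0.261.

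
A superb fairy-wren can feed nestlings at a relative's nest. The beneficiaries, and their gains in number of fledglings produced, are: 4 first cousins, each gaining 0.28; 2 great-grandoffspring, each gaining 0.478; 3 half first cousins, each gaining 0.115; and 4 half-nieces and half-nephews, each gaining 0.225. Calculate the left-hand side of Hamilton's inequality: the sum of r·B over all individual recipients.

r to a first cousin = 0.125 (first cousins share one grandparent pair — two paths of length 4: r = 2·(1/2)^4 = 1/8).
r to a great-grandoffspring = 1/8 (three parent–offspring links: r = (1/2)^3 = 1/8).
r to a half first cousin = 0.0625 (half first cousins share one grandparent — one path of length 4: r = (1/2)^4 = 1/16).
r to a half-niece or half-nephew = 1/8 (half-aunt/uncle↔niece/nephew: one path of length 3: r = (1/2)^3 = 1/8).
Summing one r·B term per recipient: 4·0.125·0.28 + 2·0.125·0.478 + 3·0.0625·0.115 + 4·0.125·0.225 = 0.3935625.

0.3935625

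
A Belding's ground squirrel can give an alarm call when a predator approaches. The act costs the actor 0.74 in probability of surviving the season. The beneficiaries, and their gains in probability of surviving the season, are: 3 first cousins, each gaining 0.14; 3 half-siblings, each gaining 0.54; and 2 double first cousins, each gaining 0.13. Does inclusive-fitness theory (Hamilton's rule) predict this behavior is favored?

No

Hamilton's rule: the trait is favored when the sum of r·B over every recipient exceeds the actor's cost C.
r to a first cousin = 1/8 (first cousins share one grandparent pair — two paths of length 4: r = 2·(1/2)^4 = 1/8).
r to a half-sibling = 0.25 (half-sibs share one parent — one path of length 2: r = (1/2)^2 = 1/4).
r to a double first cousin = 1/4 (double first cousins share both grandparent pairs — four paths of length 4: r = 4·(1/2)^4 = 1/4).
Summing one r·B term per recipient: 3·0.125·0.14 + 3·0.25·0.54 + 2·0.25·0.13 = 0.5225.
0.5225 < 0.74: the indirect benefit is less than the cost.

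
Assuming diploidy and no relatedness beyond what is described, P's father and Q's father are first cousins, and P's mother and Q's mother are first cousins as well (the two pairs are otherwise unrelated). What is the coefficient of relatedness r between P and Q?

0.0625

With two independent routes of shared ancestry, r is the sum of the two contributions.
P and Q are related in two ways: second cousins through their fathers (r = 1/32) and second cousins through their mothers (r = 1/32).
r = 1/32 + 1/32 = 0.0625.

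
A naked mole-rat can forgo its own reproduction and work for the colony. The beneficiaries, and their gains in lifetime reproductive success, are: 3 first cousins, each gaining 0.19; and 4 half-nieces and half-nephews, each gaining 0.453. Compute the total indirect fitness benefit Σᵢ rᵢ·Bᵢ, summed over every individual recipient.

0.29775

r to a first cousin = 1/8 (first cousins share one grandparent pair — two paths of length 4: r = 2·(1/2)^4 = 1/8).
r to a half-niece or half-nephew = 0.125 (half-aunt/uncle↔niece/nephew: one path of length 3: r = (1/2)^3 = 1/8).
Summing one r·B term per recipient: 3·0.125·0.19 + 4·0.125·0.453 = 0.29775.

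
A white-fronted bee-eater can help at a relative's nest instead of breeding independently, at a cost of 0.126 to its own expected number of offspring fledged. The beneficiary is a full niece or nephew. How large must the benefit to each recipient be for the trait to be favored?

0.504

r to a full niece or nephew = 0.25 (full aunt/uncle↔niece/nephew: two paths of length 3 through the shared grandparent pair: r = 2·(1/2)^3 = 1/4).
Hamilton's rule with n recipients of equal r: n·r·B > C, so B > C/(n·r) = 0.126/(1·0.25) = 0.504.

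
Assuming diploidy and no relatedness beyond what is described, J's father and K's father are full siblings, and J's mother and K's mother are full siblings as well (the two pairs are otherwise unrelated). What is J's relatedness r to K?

Independent pedigree routes through distinct common ancestors add.
J and K are related in two ways: first cousins through their fathers (r = 1/8) and first cousins through their mothers (r = 1/8) — i.e. double first cousins.
r = 1/8 + 1/8 = 1/4 = 0.25.

0.25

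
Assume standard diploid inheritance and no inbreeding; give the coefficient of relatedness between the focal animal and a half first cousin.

Each parent–offspring link contributes a factor of 1/2, and independent paths through distinct common ancestors add.
Half first cousins share one grandparent — one path of length 4: r = (1/2)^4 = 1/16.

0.0625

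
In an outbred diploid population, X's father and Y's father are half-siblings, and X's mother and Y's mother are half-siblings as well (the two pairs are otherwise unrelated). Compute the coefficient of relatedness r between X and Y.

0.125

Wright's path rule: contributions from independent ancestry routes add.
X and Y are related in two ways: half first cousins through their fathers (r = 1/16) and half first cousins through their mothers (r = 1/16).
r = 1/16 + 1/16 = 1/8 = 0.125.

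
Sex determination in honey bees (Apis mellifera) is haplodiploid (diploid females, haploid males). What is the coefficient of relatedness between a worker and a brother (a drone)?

0.25

Her haploid brother carries none of their father's genes and a random half of their mother's genome; that half matches the maternal half of her own genome with probability 1/2: r = 1/2 · 1/2 = 1/4.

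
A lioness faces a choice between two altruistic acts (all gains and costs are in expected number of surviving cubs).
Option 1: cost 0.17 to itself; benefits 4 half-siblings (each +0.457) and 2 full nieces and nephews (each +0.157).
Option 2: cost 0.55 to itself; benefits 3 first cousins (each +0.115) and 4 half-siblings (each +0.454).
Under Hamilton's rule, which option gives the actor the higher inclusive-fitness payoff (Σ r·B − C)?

Option 1

Option 1: r to a half-sibling = 0.25.
Option 1: r to a full niece or nephew = 0.25.
Option 1: Σ r·B − C = (4·0.25·0.457 + 2·0.25·0.157) − 0.17 = 0.3655.
Option 2: r to a first cousin = 0.125.
Option 2: r to a half-sibling = 0.25.
Option 2: Σ r·B − C = (3·0.125·0.115 + 4·0.25·0.454) − 0.55 = -0.052875.
Option 1 has the higher net inclusive-fitness payoff.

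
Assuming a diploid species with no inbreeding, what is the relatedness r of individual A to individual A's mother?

Each parent–offspring link contributes a factor of 1/2, and independent paths through distinct common ancestors add.
One parent–offspring link: r = (1/2)^1 = 1/2.

0.5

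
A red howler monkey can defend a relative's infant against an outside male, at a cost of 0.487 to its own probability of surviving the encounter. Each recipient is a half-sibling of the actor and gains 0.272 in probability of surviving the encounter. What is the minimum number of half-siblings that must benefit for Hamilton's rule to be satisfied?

r to a half-sibling = 0.25 (half-sibs share one parent — one path of length 2: r = (1/2)^2 = 1/4).
Hamilton's rule: n·r·B > C  ⇒  n > C/(r·B) = 0.487/(0.25·0.272) = 7.162.
The smallest integer exceeding 7.162 is 8.

8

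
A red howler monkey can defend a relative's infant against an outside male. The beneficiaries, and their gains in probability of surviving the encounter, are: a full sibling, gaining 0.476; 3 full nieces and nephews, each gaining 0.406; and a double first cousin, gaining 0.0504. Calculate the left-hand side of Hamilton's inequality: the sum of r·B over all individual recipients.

0.5551

r to a full sibling = 1/2 (full sibs share both parents — two paths of length 2: r = 2·(1/2)^2 = 1/2).
r to a full niece or nephew = 1/4 (full aunt/uncle↔niece/nephew: two paths of length 3 through the shared grandparent pair: r = 2·(1/2)^3 = 1/4).
r to a double first cousin = 1/4 (double first cousins share both grandparent pairs — four paths of length 4: r = 4·(1/2)^4 = 1/4).
Summing one r·B term per recipient: 1·0.5·0.476 + 3·0.25·0.406 + 1·0.25·0.0504 = 0.5551.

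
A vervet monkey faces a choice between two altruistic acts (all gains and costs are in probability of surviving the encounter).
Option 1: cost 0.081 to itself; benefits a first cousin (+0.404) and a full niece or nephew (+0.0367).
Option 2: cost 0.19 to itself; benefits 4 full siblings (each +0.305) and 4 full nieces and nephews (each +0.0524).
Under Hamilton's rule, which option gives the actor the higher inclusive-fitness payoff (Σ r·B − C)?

Option 1: r to a first cousin = 0.125.
Option 1: r to a full niece or nephew = 0.25.
Option 1: Σ r·B − C = (1·0.125·0.404 + 1·0.25·0.0367) − 0.081 = -0.021325.
Option 2: r to a full sibling = 0.5.
Option 2: r to a full niece or nephew = 0.25.
Option 2: Σ r·B − C = (4·0.5·0.305 + 4·0.25·0.0524) − 0.19 = 0.4724.
Option 2 has the higher net inclusive-fitness payoff.

Option 2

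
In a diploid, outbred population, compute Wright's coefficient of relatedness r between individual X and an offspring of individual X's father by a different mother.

Each parent–offspring link contributes a factor of 1/2, and independent paths through distinct common ancestors add.
Half-sibs share one parent — one path of length 2: r = (1/2)^2 = 1/4.

0.25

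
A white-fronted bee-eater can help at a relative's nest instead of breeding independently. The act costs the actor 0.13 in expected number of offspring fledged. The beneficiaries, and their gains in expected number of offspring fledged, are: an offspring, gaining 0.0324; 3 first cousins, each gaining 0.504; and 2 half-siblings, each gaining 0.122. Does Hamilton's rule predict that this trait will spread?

Yes

Hamilton's rule: the trait is favored when the sum of r·B over every recipient exceeds the actor's cost C.
r to an offspring = 0.5 (one parent–offspring link: r = (1/2)^1 = 1/2).
r to a first cousin = 0.125 (first cousins share one grandparent pair — two paths of length 4: r = 2·(1/2)^4 = 1/8).
r to a half-sibling = 0.25 (half-sibs share one parent — one path of length 2: r = (1/2)^2 = 1/4).
Summing one r·B term per recipient: 1·0.5·0.0324 + 3·0.125·0.504 + 2·0.25·0.122 = 0.2662.
0.2662 > 0.13: the indirect benefit exceeds the cost.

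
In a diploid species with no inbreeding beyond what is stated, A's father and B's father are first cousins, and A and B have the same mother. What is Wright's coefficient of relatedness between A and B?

0.28125

Relatedness sums over independent paths through distinct common ancestors.
A and B are related in two ways: second cousins through their fathers (r = 1/32) and half-sibs through their shared mother (r = 1/4).
r = 1/32 + 1/4 = 0.28125.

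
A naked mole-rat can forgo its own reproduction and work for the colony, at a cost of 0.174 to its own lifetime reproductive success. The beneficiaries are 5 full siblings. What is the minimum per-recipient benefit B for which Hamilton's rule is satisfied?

0.0696

r to a full sibling = 0.5 (full sibs share both parents — two paths of length 2: r = 2·(1/2)^2 = 1/2).
Hamilton's rule with n recipients of equal r: n·r·B > C, so B > C/(n·r) = 0.174/(5·0.5) = 0.0696.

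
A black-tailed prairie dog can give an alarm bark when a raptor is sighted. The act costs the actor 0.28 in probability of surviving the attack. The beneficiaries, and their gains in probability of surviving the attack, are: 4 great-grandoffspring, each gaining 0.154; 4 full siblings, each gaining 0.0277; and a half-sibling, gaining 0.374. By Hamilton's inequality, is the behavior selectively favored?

Hamilton's rule: the trait is favored when the sum of r·B over every recipient exceeds the actor's cost C.
r to a great-grandoffspring = 0.125 (three parent–offspring links: r = (1/2)^3 = 1/8).
r to a full sibling = 1/2 (full sibs share both parents — two paths of length 2: r = 2·(1/2)^2 = 1/2).
r to a half-sibling = 1/4 (half-sibs share one parent — one path of length 2: r = (1/2)^2 = 1/4).
Summing one r·B term per recipient: 4·0.125·0.154 + 4·0.5·0.0277 + 1·0.25·0.374 = 0.2259.
0.2259 < 0.28: the indirect benefit is less than the cost.

No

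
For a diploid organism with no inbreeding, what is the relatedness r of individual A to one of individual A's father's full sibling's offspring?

0.125

Each parent–offspring link contributes a factor of 1/2, and independent paths through distinct common ancestors add.
First cousins share one grandparent pair — two paths of length 4: r = 2·(1/2)^4 = 1/8.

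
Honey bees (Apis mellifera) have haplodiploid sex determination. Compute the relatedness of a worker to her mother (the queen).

One meiotic link between diploid queen and diploid daughter: r = 1/2.

0.5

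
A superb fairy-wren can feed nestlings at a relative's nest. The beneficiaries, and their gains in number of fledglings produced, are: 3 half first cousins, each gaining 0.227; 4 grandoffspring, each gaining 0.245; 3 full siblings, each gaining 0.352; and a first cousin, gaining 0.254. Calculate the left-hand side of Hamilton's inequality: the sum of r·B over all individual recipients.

r to a half first cousin = 0.0625 (half first cousins share one grandparent — one path of length 4: r = (1/2)^4 = 1/16).
r to a grandoffspring = 0.25 (two parent–offspring links: r = (1/2)^2 = 1/4).
r to a full sibling = 1/2 (full sibs share both parents — two paths of length 2: r = 2·(1/2)^2 = 1/2).
r to a first cousin = 0.125 (first cousins share one grandparent pair — two paths of length 4: r = 2·(1/2)^4 = 1/8).
Summing one r·B term per recipient: 3·0.0625·0.227 + 4·0.25·0.245 + 3·0.5·0.352 + 1·0.125·0.254 = 0.8473125.

0.8473125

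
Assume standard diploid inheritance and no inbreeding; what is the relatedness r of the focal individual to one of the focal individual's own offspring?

0.5

Each parent–offspring link contributes a factor of 1/2, and independent paths through distinct common ancestors add.
One parent–offspring link: r = (1/2)^1 = 1/2.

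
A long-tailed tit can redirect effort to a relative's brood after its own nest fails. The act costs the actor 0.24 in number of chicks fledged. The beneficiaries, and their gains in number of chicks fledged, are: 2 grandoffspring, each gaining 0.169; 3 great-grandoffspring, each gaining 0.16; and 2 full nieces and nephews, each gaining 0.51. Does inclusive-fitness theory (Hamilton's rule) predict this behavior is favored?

Yes

Hamilton's rule: the trait is favored when the sum of r·B over every recipient exceeds the actor's cost C.
r to a grandoffspring = 1/4 (two parent–offspring links: r = (1/2)^2 = 1/4).
r to a great-grandoffspring = 0.125 (three parent–offspring links: r = (1/2)^3 = 1/8).
r to a full niece or nephew = 0.25 (full aunt/uncle↔niece/nephew: two paths of length 3 through the shared grandparent pair: r = 2·(1/2)^3 = 1/4).
Summing one r·B term per recipient: 2·0.25·0.169 + 3·0.125·0.16 + 2·0.25·0.51 = 0.3995.
0.3995 > 0.24: the indirect benefit exceeds the cost.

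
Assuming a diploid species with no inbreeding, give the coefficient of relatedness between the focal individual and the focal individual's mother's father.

Each parent–offspring link contributes a factor of 1/2, and independent paths through distinct common ancestors add.
Two parent–offspring links: r = (1/2)^2 = 1/4.

0.25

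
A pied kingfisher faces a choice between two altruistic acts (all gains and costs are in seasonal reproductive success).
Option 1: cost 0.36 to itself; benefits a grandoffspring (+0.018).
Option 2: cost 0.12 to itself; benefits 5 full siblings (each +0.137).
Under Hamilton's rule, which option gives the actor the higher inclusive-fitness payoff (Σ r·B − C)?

Option 2

Option 1: r to a grandoffspring = 0.25.
Option 1: Σ r·B − C = (1·0.25·0.018) − 0.36 = -0.3555.
Option 2: r to a full sibling = 0.5.
Option 2: Σ r·B − C = (5·0.5·0.137) − 0.12 = 0.2225.
Option 2 has the higher net inclusive-fitness payoff.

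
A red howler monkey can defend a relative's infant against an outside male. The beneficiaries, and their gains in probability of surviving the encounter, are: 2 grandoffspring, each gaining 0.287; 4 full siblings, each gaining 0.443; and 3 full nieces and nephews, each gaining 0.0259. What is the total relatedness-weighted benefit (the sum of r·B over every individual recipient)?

r to a grandoffspring = 0.25 (two parent–offspring links: r = (1/2)^2 = 1/4).
r to a full sibling = 0.5 (full sibs share both parents — two paths of length 2: r = 2·(1/2)^2 = 1/2).
r to a full niece or nephew = 1/4 (full aunt/uncle↔niece/nephew: two paths of length 3 through the shared grandparent pair: r = 2·(1/2)^3 = 1/4).
Summing one r·B term per recipient: 2·0.25·0.287 + 4·0.5·0.443 + 3·0.25·0.0259 = 1.048925.

1.048925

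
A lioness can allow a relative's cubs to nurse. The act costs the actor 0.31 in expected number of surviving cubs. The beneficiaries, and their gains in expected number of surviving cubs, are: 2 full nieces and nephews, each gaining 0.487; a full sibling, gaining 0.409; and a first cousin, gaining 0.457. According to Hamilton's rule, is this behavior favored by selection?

Yes

Hamilton's rule: the trait is favored when the sum of r·B over every recipient exceeds the actor's cost C.
r to a full niece or nephew = 1/4 (full aunt/uncle↔niece/nephew: two paths of length 3 through the shared grandparent pair: r = 2·(1/2)^3 = 1/4).
r to a full sibling = 1/2 (full sibs share both parents — two paths of length 2: r = 2·(1/2)^2 = 1/2).
r to a first cousin = 1/8 (first cousins share one grandparent pair — two paths of length 4: r = 2·(1/2)^4 = 1/8).
Summing one r·B term per recipient: 2·0.25·0.487 + 1·0.5·0.409 + 1·0.125·0.457 = 0.505125.
0.505125 > 0.31: the indirect benefit exceeds the cost.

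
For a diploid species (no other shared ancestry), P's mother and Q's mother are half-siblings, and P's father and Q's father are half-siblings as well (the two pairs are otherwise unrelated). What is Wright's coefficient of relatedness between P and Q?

0.125

With two independent routes of shared ancestry, r is the sum of the two contributions.
P and Q are related in two ways: half first cousins through their mothers (r = 1/16) and half first cousins through their fathers (r = 1/16).
r = 1/16 + 1/16 = 1/8 = 0.125.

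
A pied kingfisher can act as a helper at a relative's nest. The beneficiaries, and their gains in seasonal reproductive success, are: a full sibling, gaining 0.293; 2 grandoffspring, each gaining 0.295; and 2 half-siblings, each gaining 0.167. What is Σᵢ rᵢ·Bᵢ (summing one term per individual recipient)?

r to a full sibling = 0.5 (full sibs share both parents — two paths of length 2: r = 2·(1/2)^2 = 1/2).
r to a grandoffspring = 0.25 (two parent–offspring links: r = (1/2)^2 = 1/4).
r to a half-sibling = 1/4 (half-sibs share one parent — one path of length 2: r = (1/2)^2 = 1/4).
Summing one r·B term per recipient: 1·0.5·0.293 + 2·0.25·0.295 + 2·0.25·0.167 = 0.3775.

0.3775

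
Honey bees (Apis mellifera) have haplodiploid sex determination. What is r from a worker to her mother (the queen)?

One meiotic link between diploid queen and diploid daughter: r = 1/2.

0.5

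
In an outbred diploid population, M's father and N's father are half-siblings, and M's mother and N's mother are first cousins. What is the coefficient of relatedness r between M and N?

0.09375

Independent pedigree routes through distinct common ancestors add.
M and N are related in two ways: half first cousins through their fathers (r = 1/16) and second cousins through their mothers (r = 1/32).
r = 1/16 + 1/32 = 3/32 = 0.09375.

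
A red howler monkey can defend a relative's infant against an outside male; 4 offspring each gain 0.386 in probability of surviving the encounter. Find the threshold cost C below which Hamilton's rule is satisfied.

r to an offspring = 0.5 (one parent–offspring link: r = (1/2)^1 = 1/2).
Hamilton's rule: n·r·B > C, so the trait is favored while C < n·r·B = 4·0.5·0.386 = 0.772.

0.772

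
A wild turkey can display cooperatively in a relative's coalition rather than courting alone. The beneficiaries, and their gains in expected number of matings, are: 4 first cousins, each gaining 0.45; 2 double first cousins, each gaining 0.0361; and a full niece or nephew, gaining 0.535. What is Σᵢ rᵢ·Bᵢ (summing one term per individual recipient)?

r to a first cousin = 1/8 (first cousins share one grandparent pair — two paths of length 4: r = 2·(1/2)^4 = 1/8).
r to a double first cousin = 1/4 (double first cousins share both grandparent pairs — four paths of length 4: r = 4·(1/2)^4 = 1/4).
r to a full niece or nephew = 1/4 (full aunt/uncle↔niece/nephew: two paths of length 3 through the shared grandparent pair: r = 2·(1/2)^3 = 1/4).
Summing one r·B term per recipient: 4·0.125·0.45 + 2·0.25·0.0361 + 1·0.25·0.535 = 0.3768.

0.3768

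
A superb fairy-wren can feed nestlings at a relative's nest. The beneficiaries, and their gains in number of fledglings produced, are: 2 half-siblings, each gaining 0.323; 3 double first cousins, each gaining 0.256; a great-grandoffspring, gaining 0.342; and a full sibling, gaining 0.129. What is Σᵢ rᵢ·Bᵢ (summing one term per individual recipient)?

r to a half-sibling = 0.25 (half-sibs share one parent — one path of length 2: r = (1/2)^2 = 1/4).
r to a double first cousin = 0.25 (double first cousins share both grandparent pairs — four paths of length 4: r = 4·(1/2)^4 = 1/4).
r to a great-grandoffspring = 1/8 (three parent–offspring links: r = (1/2)^3 = 1/8).
r to a full sibling = 1/2 (full sibs share both parents — two paths of length 2: r = 2·(1/2)^2 = 1/2).
Summing one r·B term per recipient: 2·0.25·0.323 + 3·0.25·0.256 + 1·0.125·0.342 + 1·0.5·0.129 = 0.46075.

0.46075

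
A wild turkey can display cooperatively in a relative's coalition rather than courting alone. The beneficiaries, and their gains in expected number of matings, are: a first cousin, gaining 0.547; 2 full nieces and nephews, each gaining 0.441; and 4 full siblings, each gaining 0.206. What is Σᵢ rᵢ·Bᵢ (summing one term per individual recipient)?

0.700875

r to a first cousin = 0.125 (first cousins share one grandparent pair — two paths of length 4: r = 2·(1/2)^4 = 1/8).
r to a full niece or nephew = 1/4 (full aunt/uncle↔niece/nephew: two paths of length 3 through the shared grandparent pair: r = 2·(1/2)^3 = 1/4).
r to a full sibling = 0.5 (full sibs share both parents — two paths of length 2: r = 2·(1/2)^2 = 1/2).
Summing one r·B term per recipient: 1·0.125·0.547 + 2·0.25·0.441 + 4·0.5·0.206 = 0.700875.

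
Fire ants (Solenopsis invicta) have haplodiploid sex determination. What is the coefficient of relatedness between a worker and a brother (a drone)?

0.25

Her haploid brother carries none of their father's genes and a random half of their mother's genome; that half matches the maternal half of her own genome with probability 1/2: r = 1/2 · 1/2 = 1/4.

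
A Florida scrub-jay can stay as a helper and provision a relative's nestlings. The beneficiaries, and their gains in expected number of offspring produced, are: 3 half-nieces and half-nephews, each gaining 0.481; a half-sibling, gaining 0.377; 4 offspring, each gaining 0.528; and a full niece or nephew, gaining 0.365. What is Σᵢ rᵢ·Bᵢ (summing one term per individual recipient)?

r to a half-niece or half-nephew = 0.125 (half-aunt/uncle↔niece/nephew: one path of length 3: r = (1/2)^3 = 1/8).
r to a half-sibling = 0.25 (half-sibs share one parent — one path of length 2: r = (1/2)^2 = 1/4).
r to an offspring = 0.5 (one parent–offspring link: r = (1/2)^1 = 1/2).
r to a full niece or nephew = 0.25 (full aunt/uncle↔niece/nephew: two paths of length 3 through the shared grandparent pair: r = 2·(1/2)^3 = 1/4).
Summing one r·B term per recipient: 3·0.125·0.481 + 1·0.25·0.377 + 4·0.5·0.528 + 1·0.25·0.365 = 1.421875.

1.421875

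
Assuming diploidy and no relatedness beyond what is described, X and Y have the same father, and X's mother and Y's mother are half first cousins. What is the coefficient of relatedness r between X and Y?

Relatedness sums over independent paths through distinct common ancestors.
X and Y are related in two ways: half-sibs through their shared father (r = 1/4) and half second cousins through their mothers (r = 1/64).
r = 1/4 + 1/64 = 0.265625.

0.265625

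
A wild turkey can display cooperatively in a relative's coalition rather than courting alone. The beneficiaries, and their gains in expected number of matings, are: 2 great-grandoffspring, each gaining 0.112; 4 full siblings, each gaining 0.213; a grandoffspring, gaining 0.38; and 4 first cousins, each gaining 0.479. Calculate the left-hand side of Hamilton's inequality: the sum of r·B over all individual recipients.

0.7885

r to a great-grandoffspring = 1/8 (three parent–offspring links: r = (1/2)^3 = 1/8).
r to a full sibling = 0.5 (full sibs share both parents — two paths of length 2: r = 2·(1/2)^2 = 1/2).
r to a grandoffspring = 1/4 (two parent–offspring links: r = (1/2)^2 = 1/4).
r to a first cousin = 0.125 (first cousins share one grandparent pair — two paths of length 4: r = 2·(1/2)^4 = 1/8).
Summing one r·B term per recipient: 2·0.125·0.112 + 4·0.5·0.213 + 1·0.25·0.38 + 4·0.125·0.479 = 0.7885.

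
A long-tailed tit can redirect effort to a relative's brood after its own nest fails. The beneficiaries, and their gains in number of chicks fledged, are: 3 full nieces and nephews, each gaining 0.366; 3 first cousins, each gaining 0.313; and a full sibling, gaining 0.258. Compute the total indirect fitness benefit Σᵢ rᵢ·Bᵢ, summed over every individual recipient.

0.520875

r to a full niece or nephew = 0.25 (full aunt/uncle↔niece/nephew: two paths of length 3 through the shared grandparent pair: r = 2·(1/2)^3 = 1/4).
r to a first cousin = 0.125 (first cousins share one grandparent pair — two paths of length 4: r = 2·(1/2)^4 = 1/8).
r to a full sibling = 1/2 (full sibs share both parents — two paths of length 2: r = 2·(1/2)^2 = 1/2).
Summing one r·B term per recipient: 3·0.25·0.366 + 3·0.125·0.313 + 1·0.5·0.258 = 0.520875.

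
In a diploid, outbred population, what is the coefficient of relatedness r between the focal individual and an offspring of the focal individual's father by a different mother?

Each parent–offspring link contributes a factor of 1/2, and independent paths through distinct common ancestors add.
Half-sibs share one parent — one path of length 2: r = (1/2)^2 = 1/4.

0.25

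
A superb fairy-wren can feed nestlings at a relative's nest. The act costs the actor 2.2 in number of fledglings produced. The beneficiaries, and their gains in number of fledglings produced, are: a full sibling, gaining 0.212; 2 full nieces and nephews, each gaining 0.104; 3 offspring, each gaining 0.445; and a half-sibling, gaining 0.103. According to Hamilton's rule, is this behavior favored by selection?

No

Hamilton's rule: the trait is favored when the sum of r·B over every recipient exceeds the actor's cost C.
r to a full sibling = 0.5 (full sibs share both parents — two paths of length 2: r = 2·(1/2)^2 = 1/2).
r to a full niece or nephew = 1/4 (full aunt/uncle↔niece/nephew: two paths of length 3 through the shared grandparent pair: r = 2·(1/2)^3 = 1/4).
r to an offspring = 1/2 (one parent–offspring link: r = (1/2)^1 = 1/2).
r to a half-sibling = 0.25 (half-sibs share one parent — one path of length 2: r = (1/2)^2 = 1/4).
Summing one r·B term per recipient: 1·0.5·0.212 + 2·0.25·0.104 + 3·0.5·0.445 + 1·0.25·0.103 = 0.85125.
0.85125 < 2.2: the indirect benefit is less than the cost.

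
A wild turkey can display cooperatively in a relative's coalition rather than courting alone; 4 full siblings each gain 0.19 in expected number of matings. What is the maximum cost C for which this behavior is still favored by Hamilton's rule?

0.38

r to a full sibling = 1/2 (full sibs share both parents — two paths of length 2: r = 2·(1/2)^2 = 1/2).
Hamilton's rule: n·r·B > C, so the trait is favored while C < n·r·B = 4·0.5·0.19 = 0.38.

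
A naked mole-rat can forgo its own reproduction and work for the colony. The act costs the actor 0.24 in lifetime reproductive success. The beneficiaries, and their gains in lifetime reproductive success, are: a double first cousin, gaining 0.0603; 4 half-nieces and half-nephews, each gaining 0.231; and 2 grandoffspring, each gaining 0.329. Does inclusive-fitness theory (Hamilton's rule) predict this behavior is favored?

Hamilton's rule: the trait is favored when the sum of r·B over every recipient exceeds the actor's cost C.
r to a double first cousin = 1/4 (double first cousins share both grandparent pairs — four paths of length 4: r = 4·(1/2)^4 = 1/4).
r to a half-niece or half-nephew = 0.125 (half-aunt/uncle↔niece/nephew: one path of length 3: r = (1/2)^3 = 1/8).
r to a grandoffspring = 0.25 (two parent–offspring links: r = (1/2)^2 = 1/4).
Summing one r·B term per recipient: 1·0.25·0.0603 + 4·0.125·0.231 + 2·0.25·0.329 = 0.295075.
0.295075 > 0.24: the indirect benefit exceeds the cost.

Yes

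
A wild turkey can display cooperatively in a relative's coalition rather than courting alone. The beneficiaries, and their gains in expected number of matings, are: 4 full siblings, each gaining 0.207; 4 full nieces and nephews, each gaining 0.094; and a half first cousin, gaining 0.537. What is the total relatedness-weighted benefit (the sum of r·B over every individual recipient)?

0.5415625

r to a full sibling = 0.5 (full sibs share both parents — two paths of length 2: r = 2·(1/2)^2 = 1/2).
r to a full niece or nephew = 0.25 (full aunt/uncle↔niece/nephew: two paths of length 3 through the shared grandparent pair: r = 2·(1/2)^3 = 1/4).
r to a half first cousin = 1/16 (half first cousins share one grandparent — one path of length 4: r = (1/2)^4 = 1/16).
Summing one r·B term per recipient: 4·0.5·0.207 + 4·0.25·0.094 + 1·0.0625·0.537 = 0.5415625.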